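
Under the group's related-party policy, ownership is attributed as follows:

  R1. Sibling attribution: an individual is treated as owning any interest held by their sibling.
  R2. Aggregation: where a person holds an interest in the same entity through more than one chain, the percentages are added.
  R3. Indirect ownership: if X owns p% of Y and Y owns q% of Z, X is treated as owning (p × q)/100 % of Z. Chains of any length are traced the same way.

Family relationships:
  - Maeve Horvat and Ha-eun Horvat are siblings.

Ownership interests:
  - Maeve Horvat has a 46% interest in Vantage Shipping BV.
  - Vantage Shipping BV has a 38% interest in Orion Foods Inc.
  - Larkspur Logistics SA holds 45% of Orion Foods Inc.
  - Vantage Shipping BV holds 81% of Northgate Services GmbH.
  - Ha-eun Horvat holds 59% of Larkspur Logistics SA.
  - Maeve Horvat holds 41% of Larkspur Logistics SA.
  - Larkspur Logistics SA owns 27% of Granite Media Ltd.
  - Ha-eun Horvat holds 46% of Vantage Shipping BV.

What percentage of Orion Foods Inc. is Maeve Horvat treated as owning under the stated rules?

79.96%

By sibling attribution (R1), Maeve Horvat is treated as also owning Ha-eun Horvat's interest in Larkspur Logistics SA, giving 41% + 59% = 100%.
By sibling attribution (R1), Maeve Horvat is treated as also owning Ha-eun Horvat's interest in Vantage Shipping BV, giving 46% + 46% = 92%.
Chain via Larkspur Logistics SA (R3): 100% × 45% = 45% of Orion Foods Inc.
Chain via Vantage Shipping BV (R3): 92% × 38% = 34.96% of Orion Foods Inc.
Aggregating (R2): 45% + 34.96% = 79.96%.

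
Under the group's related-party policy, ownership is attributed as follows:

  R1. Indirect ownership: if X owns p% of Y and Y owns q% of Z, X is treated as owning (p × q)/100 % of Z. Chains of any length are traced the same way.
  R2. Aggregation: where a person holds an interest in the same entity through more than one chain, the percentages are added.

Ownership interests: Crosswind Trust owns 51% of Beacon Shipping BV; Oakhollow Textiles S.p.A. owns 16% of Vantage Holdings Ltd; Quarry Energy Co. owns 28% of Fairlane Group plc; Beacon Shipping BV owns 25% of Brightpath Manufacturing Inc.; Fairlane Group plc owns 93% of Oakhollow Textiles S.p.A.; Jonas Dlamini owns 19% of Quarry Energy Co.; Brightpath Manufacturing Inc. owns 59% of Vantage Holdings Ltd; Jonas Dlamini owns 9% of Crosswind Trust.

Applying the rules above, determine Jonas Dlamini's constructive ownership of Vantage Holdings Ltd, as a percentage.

1.468641%

Chain via Crosswind Trust → Beacon Shipping BV → Brightpath Manufacturing Inc. (R1): 9% × 51% × 25% × 59% = 0.677025% of Vantage Holdings Ltd.
Chain via Quarry Energy Co. → Fairlane Group plc → Oakhollow Textiles S.p.A. (R1): 19% × 28% × 93% × 16% = 0.791616% of Vantage Holdings Ltd.
Aggregating (R2): 0.677025% + 0.791616% = 1.468641%.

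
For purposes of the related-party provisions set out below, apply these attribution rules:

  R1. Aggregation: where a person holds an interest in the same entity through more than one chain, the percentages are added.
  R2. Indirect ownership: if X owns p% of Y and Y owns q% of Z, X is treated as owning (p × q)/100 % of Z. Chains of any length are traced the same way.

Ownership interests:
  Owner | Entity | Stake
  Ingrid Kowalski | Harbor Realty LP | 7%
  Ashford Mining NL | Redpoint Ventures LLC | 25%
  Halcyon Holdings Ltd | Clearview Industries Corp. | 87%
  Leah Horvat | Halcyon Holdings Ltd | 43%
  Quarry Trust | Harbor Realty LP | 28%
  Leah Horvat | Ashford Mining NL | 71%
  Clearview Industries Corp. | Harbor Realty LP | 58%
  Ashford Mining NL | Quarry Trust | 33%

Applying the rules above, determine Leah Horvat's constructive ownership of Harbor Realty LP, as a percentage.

Chain via Halcyon Holdings Ltd → Clearview Industries Corp. (R2): 43% × 87% × 58% = 21.6978% of Harbor Realty LP.
Chain via Ashford Mining NL → Quarry Trust (R2): 71% × 33% × 28% = 6.5604% of Harbor Realty LP.
Aggregating (R1): 21.6978% + 6.5604% = 28.2582%.

28.2582%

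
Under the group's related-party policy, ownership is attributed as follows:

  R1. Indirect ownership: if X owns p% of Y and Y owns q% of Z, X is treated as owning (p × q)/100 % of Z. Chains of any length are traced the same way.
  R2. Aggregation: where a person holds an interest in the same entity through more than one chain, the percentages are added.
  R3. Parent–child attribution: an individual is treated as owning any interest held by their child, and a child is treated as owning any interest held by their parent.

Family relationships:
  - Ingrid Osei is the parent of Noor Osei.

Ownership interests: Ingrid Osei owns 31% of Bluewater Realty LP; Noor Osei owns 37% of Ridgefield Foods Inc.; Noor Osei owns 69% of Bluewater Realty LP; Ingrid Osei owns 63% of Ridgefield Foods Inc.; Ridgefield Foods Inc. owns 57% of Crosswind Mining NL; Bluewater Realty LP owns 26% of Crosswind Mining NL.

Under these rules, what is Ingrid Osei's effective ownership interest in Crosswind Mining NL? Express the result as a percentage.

By parent–child attribution (R3), Ingrid Osei is treated as also owning Noor Osei's interest in Bluewater Realty LP, giving 31% + 69% = 100%.
By parent–child attribution (R3), Ingrid Osei is treated as also owning Noor Osei's interest in Ridgefield Foods Inc, giving 63% + 37% = 100%.
Chain via Bluewater Realty LP (R1): 100% × 26% = 26% of Crosswind Mining NL.
Chain via Ridgefield Foods Inc. (R1): 100% × 57% = 57% of Crosswind Mining NL.
Aggregating (R2): 26% + 57% = 83%.

83%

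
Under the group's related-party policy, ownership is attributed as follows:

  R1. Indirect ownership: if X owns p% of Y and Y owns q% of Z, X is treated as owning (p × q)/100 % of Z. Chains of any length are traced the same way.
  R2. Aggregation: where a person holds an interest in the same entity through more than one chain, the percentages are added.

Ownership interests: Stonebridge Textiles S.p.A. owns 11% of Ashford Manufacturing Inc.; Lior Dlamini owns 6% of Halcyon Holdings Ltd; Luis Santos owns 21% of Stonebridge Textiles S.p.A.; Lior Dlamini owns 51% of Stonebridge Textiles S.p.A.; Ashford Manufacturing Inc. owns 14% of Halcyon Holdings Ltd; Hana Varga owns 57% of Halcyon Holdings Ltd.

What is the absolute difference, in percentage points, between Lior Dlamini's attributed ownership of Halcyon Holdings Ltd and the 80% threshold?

Chain via Stonebridge Textiles S.p.A. → Ashford Manufacturing Inc. (R1): 51% × 11% × 14% = 0.7854% of Halcyon Holdings Ltd.
Direct interest in Halcyon Holdings Ltd: 6%.
Aggregating (R2): 0.7854% + 6% = 6.7854%.
6.7854% falls short of the 80% threshold by 73.2146 percentage points.

73.2146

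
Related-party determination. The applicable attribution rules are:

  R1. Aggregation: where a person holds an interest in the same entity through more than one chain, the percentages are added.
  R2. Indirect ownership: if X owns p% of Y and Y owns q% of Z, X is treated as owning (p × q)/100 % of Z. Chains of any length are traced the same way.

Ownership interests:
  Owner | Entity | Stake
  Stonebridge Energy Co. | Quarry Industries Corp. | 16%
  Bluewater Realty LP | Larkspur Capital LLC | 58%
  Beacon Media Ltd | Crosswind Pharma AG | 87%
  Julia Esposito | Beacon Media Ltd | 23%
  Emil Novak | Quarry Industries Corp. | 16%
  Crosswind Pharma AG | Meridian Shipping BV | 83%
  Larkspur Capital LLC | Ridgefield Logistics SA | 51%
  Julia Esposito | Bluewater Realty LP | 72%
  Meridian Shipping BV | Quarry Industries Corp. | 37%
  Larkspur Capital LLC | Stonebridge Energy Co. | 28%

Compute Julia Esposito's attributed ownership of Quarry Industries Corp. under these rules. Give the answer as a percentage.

Chain via Beacon Media Ltd → Crosswind Pharma AG → Meridian Shipping BV (R2): 23% × 87% × 83% × 37% = 6.145071% of Quarry Industries Corp.
Chain via Bluewater Realty LP → Larkspur Capital LLC → Stonebridge Energy Co. (R2): 72% × 58% × 28% × 16% = 1.870848% of Quarry Industries Corp.
Aggregating (R1): 6.145071% + 1.870848% = 8.015919%.

8.015919%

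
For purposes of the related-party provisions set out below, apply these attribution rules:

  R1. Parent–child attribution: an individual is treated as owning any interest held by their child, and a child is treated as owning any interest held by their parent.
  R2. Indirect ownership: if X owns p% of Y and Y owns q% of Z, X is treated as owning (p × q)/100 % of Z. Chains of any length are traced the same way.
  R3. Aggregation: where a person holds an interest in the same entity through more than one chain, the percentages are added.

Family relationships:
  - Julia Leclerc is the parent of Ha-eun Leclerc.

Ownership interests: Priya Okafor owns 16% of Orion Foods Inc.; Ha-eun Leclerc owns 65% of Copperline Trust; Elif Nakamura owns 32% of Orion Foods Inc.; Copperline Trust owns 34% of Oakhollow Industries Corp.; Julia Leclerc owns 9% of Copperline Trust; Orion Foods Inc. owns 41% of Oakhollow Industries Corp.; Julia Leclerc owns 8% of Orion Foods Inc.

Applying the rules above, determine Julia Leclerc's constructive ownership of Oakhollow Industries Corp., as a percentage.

28.44%

By parent–child attribution (R1), Julia Leclerc is treated as also owning Ha-eun Leclerc's interest in Copperline Trust, giving 9% + 65% = 74%.
Chain via Copperline Trust (R2): 74% × 34% = 25.16% of Oakhollow Industries Corp.
Chain via Orion Foods Inc. (R2): 8% × 41% = 3.28% of Oakhollow Industries Corp.
Aggregating (R3): 25.16% + 3.28% = 28.44%.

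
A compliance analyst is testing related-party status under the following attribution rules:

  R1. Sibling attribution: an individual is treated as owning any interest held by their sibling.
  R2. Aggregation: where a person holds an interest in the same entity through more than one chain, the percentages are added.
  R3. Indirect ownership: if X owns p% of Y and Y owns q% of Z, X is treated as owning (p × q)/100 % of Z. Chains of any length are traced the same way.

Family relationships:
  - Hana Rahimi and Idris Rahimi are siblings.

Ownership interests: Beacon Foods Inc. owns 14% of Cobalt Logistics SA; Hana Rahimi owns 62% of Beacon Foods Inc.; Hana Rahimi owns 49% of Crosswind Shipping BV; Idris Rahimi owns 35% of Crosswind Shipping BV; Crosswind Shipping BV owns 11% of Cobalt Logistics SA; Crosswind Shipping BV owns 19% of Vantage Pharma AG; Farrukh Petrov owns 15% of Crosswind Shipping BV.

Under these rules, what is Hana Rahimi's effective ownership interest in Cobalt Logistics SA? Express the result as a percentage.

17.92%

By sibling attribution (R1), Hana Rahimi is treated as also owning Idris Rahimi's interest in Crosswind Shipping BV, giving 49% + 35% = 84%.
Chain via Crosswind Shipping BV (R3): 84% × 11% = 9.24% of Cobalt Logistics SA.
Chain via Beacon Foods Inc. (R3): 62% × 14% = 8.68% of Cobalt Logistics SA.
Aggregating (R2): 9.24% + 8.68% = 17.92%.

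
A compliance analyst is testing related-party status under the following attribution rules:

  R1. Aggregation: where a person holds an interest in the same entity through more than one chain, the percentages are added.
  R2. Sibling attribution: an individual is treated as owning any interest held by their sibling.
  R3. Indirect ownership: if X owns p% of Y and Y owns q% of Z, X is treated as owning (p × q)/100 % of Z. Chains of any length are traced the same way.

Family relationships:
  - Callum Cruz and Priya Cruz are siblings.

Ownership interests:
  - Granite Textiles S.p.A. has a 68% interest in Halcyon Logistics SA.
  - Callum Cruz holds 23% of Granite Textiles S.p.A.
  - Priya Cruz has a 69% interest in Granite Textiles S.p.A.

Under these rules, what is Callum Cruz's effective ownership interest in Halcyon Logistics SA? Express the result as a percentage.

By sibling attribution (R2), Callum Cruz is treated as also owning Priya Cruz's interest in Granite Textiles S.p.A, giving 23% + 69% = 92%.
Chain via Granite Textiles S.p.A. (R3): 92% × 68% = 62.56% of Halcyon Logistics SA.

62.56%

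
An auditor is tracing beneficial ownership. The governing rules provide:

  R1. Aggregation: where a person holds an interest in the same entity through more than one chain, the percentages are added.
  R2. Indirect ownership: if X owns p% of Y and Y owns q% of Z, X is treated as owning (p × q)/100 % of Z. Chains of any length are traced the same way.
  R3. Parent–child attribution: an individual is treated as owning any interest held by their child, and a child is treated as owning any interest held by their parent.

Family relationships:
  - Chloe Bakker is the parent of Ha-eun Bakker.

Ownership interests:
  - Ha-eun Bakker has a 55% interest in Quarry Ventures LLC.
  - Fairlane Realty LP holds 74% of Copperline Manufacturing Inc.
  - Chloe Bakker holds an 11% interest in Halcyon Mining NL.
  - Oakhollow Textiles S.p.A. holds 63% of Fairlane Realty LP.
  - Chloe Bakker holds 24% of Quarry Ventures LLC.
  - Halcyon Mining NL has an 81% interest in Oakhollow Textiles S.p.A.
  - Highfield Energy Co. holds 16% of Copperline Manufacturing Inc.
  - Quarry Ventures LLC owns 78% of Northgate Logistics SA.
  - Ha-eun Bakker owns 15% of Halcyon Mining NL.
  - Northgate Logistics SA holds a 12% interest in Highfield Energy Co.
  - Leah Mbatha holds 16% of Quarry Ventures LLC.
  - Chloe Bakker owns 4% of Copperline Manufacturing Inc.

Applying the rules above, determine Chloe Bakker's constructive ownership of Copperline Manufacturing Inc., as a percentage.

By parent–child attribution (R3), Chloe Bakker is treated as also owning Ha-eun Bakker's interest in Quarry Ventures LLC, giving 24% + 55% = 79%.
By parent–child attribution (R3), Chloe Bakker is treated as also owning Ha-eun Bakker's interest in Halcyon Mining NL, giving 11% + 15% = 26%.
Chain via Quarry Ventures LLC → Northgate Logistics SA → Highfield Energy Co. (R2): 79% × 78% × 12% × 16% = 1.183104% of Copperline Manufacturing Inc.
Chain via Halcyon Mining NL → Oakhollow Textiles S.p.A. → Fairlane Realty LP (R2): 26% × 81% × 63% × 74% = 9.818172% of Copperline Manufacturing Inc.
Direct interest in Copperline Manufacturing Inc: 4%.
Aggregating (R1): 1.183104% + 9.818172% + 4% = 15.001276%.

15.001276%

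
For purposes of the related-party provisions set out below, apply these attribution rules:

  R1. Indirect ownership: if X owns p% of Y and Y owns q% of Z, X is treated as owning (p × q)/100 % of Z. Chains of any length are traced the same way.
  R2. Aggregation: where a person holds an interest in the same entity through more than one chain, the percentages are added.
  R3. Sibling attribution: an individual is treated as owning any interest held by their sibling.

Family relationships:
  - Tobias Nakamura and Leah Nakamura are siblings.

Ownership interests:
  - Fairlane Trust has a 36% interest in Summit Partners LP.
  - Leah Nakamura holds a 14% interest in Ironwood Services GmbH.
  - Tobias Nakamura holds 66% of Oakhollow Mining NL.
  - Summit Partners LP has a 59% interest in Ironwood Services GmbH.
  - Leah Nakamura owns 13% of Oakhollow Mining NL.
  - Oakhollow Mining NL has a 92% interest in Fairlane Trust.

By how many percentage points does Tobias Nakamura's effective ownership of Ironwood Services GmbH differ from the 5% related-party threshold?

24.437232

By sibling attribution (R3), Tobias Nakamura is treated as also owning Leah Nakamura's interest in Oakhollow Mining NL, giving 66% + 13% = 79%.
By sibling attribution (R3), Tobias Nakamura is treated as owning Leah Nakamura's 14% interest in Ironwood Services GmbH.
Chain via Oakhollow Mining NL → Fairlane Trust → Summit Partners LP (R1): 79% × 92% × 36% × 59% = 15.437232% of Ironwood Services GmbH.
Direct interest in Ironwood Services GmbH: 14%.
Aggregating (R2): 15.437232% + 14% = 29.437232%.
29.437232% exceeds the 5% threshold by 24.437232 percentage points.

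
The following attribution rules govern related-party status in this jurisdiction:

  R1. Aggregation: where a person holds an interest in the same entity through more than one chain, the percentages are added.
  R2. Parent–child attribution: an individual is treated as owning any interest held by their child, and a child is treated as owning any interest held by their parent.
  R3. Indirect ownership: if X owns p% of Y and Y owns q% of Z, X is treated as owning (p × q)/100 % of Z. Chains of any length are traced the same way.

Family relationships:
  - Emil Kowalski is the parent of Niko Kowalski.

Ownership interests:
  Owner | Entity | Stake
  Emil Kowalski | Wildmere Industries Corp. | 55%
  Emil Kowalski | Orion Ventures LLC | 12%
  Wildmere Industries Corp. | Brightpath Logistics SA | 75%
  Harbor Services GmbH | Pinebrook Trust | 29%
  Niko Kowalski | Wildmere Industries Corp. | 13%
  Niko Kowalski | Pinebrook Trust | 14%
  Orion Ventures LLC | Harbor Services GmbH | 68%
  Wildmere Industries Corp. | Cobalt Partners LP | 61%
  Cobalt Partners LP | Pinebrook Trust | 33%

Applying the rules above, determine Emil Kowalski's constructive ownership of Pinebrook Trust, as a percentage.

By parent–child attribution (R2), Emil Kowalski is treated as also owning Niko Kowalski's interest in Wildmere Industries Corp, giving 55% + 13% = 68%.
By parent–child attribution (R2), Emil Kowalski is treated as owning Niko Kowalski's 14% interest in Pinebrook Trust.
Chain via Orion Ventures LLC → Harbor Services GmbH (R3): 12% × 68% × 29% = 2.3664% of Pinebrook Trust.
Chain via Wildmere Industries Corp. → Cobalt Partners LP (R3): 68% × 61% × 33% = 13.6884% of Pinebrook Trust.
Direct interest in Pinebrook Trust: 14%.
Aggregating (R1): 2.3664% + 13.6884% + 14% = 30.0548%.

30.0548%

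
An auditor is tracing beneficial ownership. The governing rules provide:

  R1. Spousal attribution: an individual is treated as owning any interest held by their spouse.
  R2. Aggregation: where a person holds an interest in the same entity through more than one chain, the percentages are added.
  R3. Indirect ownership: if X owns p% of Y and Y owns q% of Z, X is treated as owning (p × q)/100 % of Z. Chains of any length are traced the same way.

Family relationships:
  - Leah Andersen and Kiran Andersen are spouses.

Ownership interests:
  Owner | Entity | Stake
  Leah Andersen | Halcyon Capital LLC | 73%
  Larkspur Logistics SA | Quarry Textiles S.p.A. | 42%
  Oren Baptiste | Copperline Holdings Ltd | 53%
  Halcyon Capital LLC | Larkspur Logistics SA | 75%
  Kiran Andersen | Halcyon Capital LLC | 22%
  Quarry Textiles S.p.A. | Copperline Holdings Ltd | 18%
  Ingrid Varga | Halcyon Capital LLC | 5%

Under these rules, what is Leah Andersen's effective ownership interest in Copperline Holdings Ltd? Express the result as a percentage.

5.3865%

By spousal attribution (R1), Leah Andersen is treated as also owning Kiran Andersen's interest in Halcyon Capital LLC, giving 73% + 22% = 95%.
Chain via Halcyon Capital LLC → Larkspur Logistics SA → Quarry Textiles S.p.A. (R3): 95% × 75% × 42% × 18% = 5.3865% of Copperline Holdings Ltd.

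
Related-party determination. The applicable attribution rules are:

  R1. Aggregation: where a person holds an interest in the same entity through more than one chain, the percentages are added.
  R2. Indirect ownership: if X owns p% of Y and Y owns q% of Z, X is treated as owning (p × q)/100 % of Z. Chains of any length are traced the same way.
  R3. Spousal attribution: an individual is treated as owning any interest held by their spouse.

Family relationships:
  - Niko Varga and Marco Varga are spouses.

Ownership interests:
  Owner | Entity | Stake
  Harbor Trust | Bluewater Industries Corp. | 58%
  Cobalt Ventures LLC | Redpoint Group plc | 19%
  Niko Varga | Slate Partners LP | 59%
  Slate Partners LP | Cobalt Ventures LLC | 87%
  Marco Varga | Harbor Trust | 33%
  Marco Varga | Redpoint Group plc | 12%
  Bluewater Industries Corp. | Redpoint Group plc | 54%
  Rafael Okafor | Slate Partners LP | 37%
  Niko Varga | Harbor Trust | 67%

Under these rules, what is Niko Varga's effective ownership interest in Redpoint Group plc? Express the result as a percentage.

53.0727%

By spousal attribution (R3), Niko Varga is treated as also owning Marco Varga's interest in Harbor Trust, giving 67% + 33% = 100%.
By spousal attribution (R3), Niko Varga is treated as owning Marco Varga's 12% interest in Redpoint Group plc.
Chain via Harbor Trust → Bluewater Industries Corp. (R2): 100% × 58% × 54% = 31.32% of Redpoint Group plc.
Chain via Slate Partners LP → Cobalt Ventures LLC (R2): 59% × 87% × 19% = 9.7527% of Redpoint Group plc.
Direct interest in Redpoint Group plc: 12%.
Aggregating (R1): 31.32% + 9.7527% + 12% = 53.0727%.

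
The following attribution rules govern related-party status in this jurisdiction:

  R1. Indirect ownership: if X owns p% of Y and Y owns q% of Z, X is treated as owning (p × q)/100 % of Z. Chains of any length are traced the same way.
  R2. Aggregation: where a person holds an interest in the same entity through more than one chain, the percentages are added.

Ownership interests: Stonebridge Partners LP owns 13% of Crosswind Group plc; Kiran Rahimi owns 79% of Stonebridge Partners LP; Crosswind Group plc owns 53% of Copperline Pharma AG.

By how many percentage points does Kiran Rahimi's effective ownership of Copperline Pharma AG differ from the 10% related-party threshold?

4.5569

Chain via Stonebridge Partners LP → Crosswind Group plc (R1): 79% × 13% × 53% = 5.4431% of Copperline Pharma AG.
5.4431% falls short of the 10% threshold by 4.5569 percentage points.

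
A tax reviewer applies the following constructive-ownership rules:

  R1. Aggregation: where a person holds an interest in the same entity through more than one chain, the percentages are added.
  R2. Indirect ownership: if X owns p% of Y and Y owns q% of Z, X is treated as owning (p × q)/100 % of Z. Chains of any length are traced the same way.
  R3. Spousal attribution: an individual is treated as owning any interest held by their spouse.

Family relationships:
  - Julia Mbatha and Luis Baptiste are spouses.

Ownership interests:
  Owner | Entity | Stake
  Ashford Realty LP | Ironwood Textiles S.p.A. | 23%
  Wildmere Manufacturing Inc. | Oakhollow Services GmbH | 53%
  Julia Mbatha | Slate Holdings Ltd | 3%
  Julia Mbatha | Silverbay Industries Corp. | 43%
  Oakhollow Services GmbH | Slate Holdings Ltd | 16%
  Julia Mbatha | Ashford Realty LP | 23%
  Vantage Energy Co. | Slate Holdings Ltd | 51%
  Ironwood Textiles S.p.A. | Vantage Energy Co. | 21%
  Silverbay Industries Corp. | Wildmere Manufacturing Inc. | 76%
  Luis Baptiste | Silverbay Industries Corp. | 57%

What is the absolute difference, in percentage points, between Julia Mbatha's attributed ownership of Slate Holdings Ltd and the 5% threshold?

By spousal attribution (R3), Julia Mbatha is treated as also owning Luis Baptiste's interest in Silverbay Industries Corp, giving 43% + 57% = 100%.
Chain via Silverbay Industries Corp. → Wildmere Manufacturing Inc. → Oakhollow Services GmbH (R2): 100% × 76% × 53% × 16% = 6.4448% of Slate Holdings Ltd.
Chain via Ashford Realty LP → Ironwood Textiles S.p.A. → Vantage Energy Co. (R2): 23% × 23% × 21% × 51% = 0.566559% of Slate Holdings Ltd.
Direct interest in Slate Holdings Ltd: 3%.
Aggregating (R1): 6.4448% + 0.566559% + 3% = 10.011359%.
10.011359% exceeds the 5% threshold by 5.011359 percentage points.

5.011359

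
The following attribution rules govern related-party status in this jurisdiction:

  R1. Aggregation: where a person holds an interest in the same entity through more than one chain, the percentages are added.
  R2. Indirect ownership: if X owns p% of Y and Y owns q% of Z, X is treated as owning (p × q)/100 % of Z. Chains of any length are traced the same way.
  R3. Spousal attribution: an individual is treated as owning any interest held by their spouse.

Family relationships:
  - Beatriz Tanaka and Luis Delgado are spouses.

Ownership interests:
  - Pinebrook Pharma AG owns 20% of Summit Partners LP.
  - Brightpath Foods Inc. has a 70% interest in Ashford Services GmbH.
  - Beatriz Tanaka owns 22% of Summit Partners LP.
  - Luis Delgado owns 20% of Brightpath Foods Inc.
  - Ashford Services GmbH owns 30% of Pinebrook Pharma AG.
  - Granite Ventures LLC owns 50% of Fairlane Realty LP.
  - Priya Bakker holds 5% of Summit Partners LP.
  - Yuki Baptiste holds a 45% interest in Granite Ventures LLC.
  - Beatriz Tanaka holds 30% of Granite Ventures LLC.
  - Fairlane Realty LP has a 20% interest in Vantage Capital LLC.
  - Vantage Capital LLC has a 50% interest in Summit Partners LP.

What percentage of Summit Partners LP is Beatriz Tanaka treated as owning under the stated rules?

By spousal attribution (R3), Beatriz Tanaka is treated as owning Luis Delgado's 20% interest in Brightpath Foods Inc.
Chain via Granite Ventures LLC → Fairlane Realty LP → Vantage Capital LLC (R2): 30% × 50% × 20% × 50% = 1.5% of Summit Partners LP.
Direct interest in Summit Partners LP: 22%.
Chain via Brightpath Foods Inc. → Ashford Services GmbH → Pinebrook Pharma AG (R2): 20% × 70% × 30% × 20% = 0.84% of Summit Partners LP.
Aggregating (R1): 1.5% + 22% + 0.84% = 24.34%.

24.34%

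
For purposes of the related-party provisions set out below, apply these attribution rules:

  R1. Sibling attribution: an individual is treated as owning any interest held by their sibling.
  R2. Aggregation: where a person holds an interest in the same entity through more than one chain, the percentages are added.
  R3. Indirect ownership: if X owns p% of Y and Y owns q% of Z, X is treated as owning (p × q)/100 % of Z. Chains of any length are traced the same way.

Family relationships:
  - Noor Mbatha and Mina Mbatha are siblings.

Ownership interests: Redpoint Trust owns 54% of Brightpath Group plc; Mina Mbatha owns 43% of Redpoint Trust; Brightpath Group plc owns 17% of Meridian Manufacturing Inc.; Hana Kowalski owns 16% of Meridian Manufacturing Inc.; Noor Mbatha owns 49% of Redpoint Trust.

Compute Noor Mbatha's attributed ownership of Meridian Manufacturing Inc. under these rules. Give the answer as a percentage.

By sibling attribution (R1), Noor Mbatha is treated as also owning Mina Mbatha's interest in Redpoint Trust, giving 49% + 43% = 92%.
Chain via Redpoint Trust → Brightpath Group plc (R3): 92% × 54% × 17% = 8.4456% of Meridian Manufacturing Inc.

8.4456%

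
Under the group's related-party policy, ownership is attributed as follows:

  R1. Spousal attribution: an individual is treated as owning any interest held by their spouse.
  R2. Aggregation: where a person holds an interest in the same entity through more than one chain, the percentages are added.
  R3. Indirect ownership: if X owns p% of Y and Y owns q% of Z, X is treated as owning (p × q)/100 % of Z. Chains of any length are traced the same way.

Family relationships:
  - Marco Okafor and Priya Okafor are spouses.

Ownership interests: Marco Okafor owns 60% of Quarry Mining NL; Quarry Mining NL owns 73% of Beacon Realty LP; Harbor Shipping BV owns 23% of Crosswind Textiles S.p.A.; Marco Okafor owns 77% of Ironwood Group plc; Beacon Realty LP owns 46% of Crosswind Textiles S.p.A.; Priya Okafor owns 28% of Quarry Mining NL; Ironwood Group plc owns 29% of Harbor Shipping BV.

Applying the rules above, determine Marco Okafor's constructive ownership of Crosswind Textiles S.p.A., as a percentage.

34.6863%

By spousal attribution (R1), Marco Okafor is treated as also owning Priya Okafor's interest in Quarry Mining NL, giving 60% + 28% = 88%.
Chain via Ironwood Group plc → Harbor Shipping BV (R3): 77% × 29% × 23% = 5.1359% of Crosswind Textiles S.p.A.
Chain via Quarry Mining NL → Beacon Realty LP (R3): 88% × 73% × 46% = 29.5504% of Crosswind Textiles S.p.A.
Aggregating (R2): 5.1359% + 29.5504% = 34.6863%.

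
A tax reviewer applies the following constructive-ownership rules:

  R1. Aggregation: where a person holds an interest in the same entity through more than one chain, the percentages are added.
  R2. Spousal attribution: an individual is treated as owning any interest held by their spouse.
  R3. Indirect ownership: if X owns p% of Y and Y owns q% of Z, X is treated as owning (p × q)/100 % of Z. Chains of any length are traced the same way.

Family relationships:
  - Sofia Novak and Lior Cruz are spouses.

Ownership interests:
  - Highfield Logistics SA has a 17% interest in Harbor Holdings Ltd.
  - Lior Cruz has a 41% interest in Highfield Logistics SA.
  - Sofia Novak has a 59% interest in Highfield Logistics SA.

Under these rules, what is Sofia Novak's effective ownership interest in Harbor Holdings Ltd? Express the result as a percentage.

By spousal attribution (R2), Sofia Novak is treated as also owning Lior Cruz's interest in Highfield Logistics SA, giving 59% + 41% = 100%.
Chain via Highfield Logistics SA (R3): 100% × 17% = 17% of Harbor Holdings Ltd.

17%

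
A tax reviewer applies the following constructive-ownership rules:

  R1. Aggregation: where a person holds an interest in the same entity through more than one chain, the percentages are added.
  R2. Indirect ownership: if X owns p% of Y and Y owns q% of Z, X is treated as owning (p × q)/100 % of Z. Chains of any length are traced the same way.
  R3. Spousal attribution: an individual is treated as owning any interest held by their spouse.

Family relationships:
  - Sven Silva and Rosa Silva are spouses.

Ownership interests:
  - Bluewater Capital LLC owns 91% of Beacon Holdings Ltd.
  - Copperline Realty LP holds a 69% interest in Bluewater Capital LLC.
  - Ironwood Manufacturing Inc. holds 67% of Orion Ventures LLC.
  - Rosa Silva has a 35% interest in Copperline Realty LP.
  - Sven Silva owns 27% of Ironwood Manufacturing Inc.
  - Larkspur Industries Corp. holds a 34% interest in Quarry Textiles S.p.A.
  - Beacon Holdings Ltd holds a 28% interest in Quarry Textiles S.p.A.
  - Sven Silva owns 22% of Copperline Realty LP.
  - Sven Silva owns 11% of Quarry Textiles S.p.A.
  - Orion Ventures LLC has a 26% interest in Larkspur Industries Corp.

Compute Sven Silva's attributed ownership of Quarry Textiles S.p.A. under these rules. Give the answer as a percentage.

22.62044%

By spousal attribution (R3), Sven Silva is treated as also owning Rosa Silva's interest in Copperline Realty LP, giving 22% + 35% = 57%.
Chain via Ironwood Manufacturing Inc. → Orion Ventures LLC → Larkspur Industries Corp. (R2): 27% × 67% × 26% × 34% = 1.599156% of Quarry Textiles S.p.A.
Chain via Copperline Realty LP → Bluewater Capital LLC → Beacon Holdings Ltd (R2): 57% × 69% × 91% × 28% = 10.021284% of Quarry Textiles S.p.A.
Direct interest in Quarry Textiles S.p.A: 11%.
Aggregating (R1): 1.599156% + 10.021284% + 11% = 22.62044%.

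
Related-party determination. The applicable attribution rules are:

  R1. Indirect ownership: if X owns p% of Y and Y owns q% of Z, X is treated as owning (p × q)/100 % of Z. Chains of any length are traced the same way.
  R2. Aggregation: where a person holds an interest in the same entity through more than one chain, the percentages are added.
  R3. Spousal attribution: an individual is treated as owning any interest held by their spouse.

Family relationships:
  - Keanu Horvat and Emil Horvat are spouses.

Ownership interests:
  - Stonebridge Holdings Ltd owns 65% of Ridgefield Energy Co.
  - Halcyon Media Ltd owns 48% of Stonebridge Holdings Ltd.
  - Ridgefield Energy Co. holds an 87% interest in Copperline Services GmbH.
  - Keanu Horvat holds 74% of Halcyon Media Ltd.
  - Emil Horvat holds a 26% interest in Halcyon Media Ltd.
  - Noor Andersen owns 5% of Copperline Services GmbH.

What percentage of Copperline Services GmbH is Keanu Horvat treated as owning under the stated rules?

By spousal attribution (R3), Keanu Horvat is treated as also owning Emil Horvat's interest in Halcyon Media Ltd, giving 74% + 26% = 100%.
Chain via Halcyon Media Ltd → Stonebridge Holdings Ltd → Ridgefield Energy Co. (R1): 100% × 48% × 65% × 87% = 27.144% of Copperline Services GmbH.

27.144%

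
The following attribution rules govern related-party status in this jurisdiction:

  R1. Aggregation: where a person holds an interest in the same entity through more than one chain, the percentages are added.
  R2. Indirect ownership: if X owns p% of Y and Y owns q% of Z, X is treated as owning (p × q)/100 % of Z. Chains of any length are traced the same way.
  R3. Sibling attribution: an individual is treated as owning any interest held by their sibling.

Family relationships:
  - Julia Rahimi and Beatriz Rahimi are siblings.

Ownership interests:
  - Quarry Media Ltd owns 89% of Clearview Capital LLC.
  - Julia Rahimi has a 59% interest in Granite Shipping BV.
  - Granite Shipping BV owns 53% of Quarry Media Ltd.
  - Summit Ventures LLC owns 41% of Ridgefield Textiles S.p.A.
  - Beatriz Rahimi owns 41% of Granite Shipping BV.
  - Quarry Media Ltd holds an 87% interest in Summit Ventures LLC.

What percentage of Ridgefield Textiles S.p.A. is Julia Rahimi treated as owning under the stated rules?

By sibling attribution (R3), Julia Rahimi is treated as also owning Beatriz Rahimi's interest in Granite Shipping BV, giving 59% + 41% = 100%.
Chain via Granite Shipping BV → Quarry Media Ltd → Summit Ventures LLC (R2): 100% × 53% × 87% × 41% = 18.9051% of Ridgefield Textiles S.p.A.

18.9051%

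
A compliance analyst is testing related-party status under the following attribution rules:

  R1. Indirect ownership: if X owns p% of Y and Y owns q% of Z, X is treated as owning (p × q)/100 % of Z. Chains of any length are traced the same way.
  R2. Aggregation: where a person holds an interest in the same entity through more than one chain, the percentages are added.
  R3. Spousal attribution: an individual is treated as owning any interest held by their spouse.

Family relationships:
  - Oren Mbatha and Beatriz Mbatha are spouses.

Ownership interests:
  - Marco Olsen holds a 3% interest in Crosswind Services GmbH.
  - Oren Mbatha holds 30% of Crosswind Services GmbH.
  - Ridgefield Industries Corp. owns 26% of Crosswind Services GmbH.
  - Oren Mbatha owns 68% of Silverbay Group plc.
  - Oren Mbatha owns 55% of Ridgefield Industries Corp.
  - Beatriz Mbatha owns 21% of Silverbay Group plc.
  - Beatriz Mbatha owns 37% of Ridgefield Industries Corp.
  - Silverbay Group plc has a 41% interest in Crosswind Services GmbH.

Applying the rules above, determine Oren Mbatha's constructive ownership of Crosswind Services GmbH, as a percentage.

90.41%

By spousal attribution (R3), Oren Mbatha is treated as also owning Beatriz Mbatha's interest in Silverbay Group plc, giving 68% + 21% = 89%.
By spousal attribution (R3), Oren Mbatha is treated as also owning Beatriz Mbatha's interest in Ridgefield Industries Corp, giving 55% + 37% = 92%.
Chain via Silverbay Group plc (R1): 89% × 41% = 36.49% of Crosswind Services GmbH.
Chain via Ridgefield Industries Corp. (R1): 92% × 26% = 23.92% of Crosswind Services GmbH.
Direct interest in Crosswind Services GmbH: 30%.
Aggregating (R2): 36.49% + 23.92% + 30% = 90.41%.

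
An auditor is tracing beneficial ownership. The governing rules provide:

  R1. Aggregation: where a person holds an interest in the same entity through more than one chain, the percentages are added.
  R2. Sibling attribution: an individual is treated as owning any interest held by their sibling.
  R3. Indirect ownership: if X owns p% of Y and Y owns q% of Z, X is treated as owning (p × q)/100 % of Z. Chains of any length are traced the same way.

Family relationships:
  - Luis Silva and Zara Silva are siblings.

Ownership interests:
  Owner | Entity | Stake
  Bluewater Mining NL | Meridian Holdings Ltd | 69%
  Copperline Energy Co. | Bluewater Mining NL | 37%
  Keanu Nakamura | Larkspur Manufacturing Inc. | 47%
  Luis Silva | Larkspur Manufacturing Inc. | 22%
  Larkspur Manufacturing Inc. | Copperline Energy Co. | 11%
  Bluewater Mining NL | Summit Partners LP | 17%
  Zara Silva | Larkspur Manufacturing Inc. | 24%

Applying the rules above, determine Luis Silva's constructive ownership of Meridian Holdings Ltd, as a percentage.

By sibling attribution (R2), Luis Silva is treated as also owning Zara Silva's interest in Larkspur Manufacturing Inc, giving 22% + 24% = 46%.
Chain via Larkspur Manufacturing Inc. → Copperline Energy Co. → Bluewater Mining NL (R3): 46% × 11% × 37% × 69% = 1.291818% of Meridian Holdings Ltd.

1.291818%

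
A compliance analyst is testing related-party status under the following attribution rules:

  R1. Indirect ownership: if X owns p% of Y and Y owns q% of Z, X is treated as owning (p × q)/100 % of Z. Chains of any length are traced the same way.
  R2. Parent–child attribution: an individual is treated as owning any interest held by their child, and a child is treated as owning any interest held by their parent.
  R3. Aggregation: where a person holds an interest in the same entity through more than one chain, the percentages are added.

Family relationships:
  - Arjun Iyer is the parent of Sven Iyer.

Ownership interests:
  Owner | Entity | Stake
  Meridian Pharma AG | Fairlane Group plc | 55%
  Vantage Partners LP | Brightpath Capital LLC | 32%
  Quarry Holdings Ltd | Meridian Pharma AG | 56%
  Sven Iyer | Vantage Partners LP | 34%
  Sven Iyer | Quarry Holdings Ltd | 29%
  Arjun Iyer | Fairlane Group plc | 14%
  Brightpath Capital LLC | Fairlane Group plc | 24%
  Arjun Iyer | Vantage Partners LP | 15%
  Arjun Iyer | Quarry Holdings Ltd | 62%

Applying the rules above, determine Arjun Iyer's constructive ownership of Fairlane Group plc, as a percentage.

45.7912%

By parent–child attribution (R2), Arjun Iyer is treated as also owning Sven Iyer's interest in Quarry Holdings Ltd, giving 62% + 29% = 91%.
By parent–child attribution (R2), Arjun Iyer is treated as also owning Sven Iyer's interest in Vantage Partners LP, giving 15% + 34% = 49%.
Chain via Quarry Holdings Ltd → Meridian Pharma AG (R1): 91% × 56% × 55% = 28.028% of Fairlane Group plc.
Chain via Vantage Partners LP → Brightpath Capital LLC (R1): 49% × 32% × 24% = 3.7632% of Fairlane Group plc.
Direct interest in Fairlane Group plc: 14%.
Aggregating (R3): 28.028% + 3.7632% + 14% = 45.7912%.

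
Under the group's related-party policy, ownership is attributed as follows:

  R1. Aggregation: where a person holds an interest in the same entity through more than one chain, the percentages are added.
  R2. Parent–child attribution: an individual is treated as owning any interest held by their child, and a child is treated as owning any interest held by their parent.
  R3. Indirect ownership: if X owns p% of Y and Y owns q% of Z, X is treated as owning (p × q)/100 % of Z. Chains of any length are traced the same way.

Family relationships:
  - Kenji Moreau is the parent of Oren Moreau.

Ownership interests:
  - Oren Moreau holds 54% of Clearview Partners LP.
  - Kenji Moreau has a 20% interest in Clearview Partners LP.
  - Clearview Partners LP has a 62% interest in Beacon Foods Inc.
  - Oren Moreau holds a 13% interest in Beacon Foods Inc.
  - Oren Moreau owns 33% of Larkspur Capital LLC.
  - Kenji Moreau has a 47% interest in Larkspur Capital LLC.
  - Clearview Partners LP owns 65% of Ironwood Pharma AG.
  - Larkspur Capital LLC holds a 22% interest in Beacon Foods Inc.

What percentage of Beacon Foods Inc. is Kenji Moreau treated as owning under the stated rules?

By parent–child attribution (R2), Kenji Moreau is treated as also owning Oren Moreau's interest in Larkspur Capital LLC, giving 47% + 33% = 80%.
By parent–child attribution (R2), Kenji Moreau is treated as also owning Oren Moreau's interest in Clearview Partners LP, giving 20% + 54% = 74%.
By parent–child attribution (R2), Kenji Moreau is treated as owning Oren Moreau's 13% interest in Beacon Foods Inc.
Chain via Larkspur Capital LLC (R3): 80% × 22% = 17.6% of Beacon Foods Inc.
Chain via Clearview Partners LP (R3): 74% × 62% = 45.88% of Beacon Foods Inc.
Direct interest in Beacon Foods Inc: 13%.
Aggregating (R1): 17.6% + 45.88% + 13% = 76.48%.

76.48%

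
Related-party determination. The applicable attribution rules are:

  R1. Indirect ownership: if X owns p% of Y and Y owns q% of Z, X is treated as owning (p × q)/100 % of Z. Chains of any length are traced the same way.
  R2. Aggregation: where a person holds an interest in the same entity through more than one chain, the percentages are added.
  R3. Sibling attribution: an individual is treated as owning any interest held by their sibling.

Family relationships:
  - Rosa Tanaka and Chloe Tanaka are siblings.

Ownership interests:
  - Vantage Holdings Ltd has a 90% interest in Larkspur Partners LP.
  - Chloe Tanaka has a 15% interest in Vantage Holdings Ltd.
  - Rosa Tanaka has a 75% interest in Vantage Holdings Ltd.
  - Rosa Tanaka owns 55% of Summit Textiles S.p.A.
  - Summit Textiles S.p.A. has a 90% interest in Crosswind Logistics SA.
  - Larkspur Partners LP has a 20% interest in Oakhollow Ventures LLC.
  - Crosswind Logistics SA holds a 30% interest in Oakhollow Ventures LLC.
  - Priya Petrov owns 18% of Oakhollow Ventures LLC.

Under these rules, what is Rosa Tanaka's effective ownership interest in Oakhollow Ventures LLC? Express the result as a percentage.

31.05%

By sibling attribution (R3), Rosa Tanaka is treated as also owning Chloe Tanaka's interest in Vantage Holdings Ltd, giving 75% + 15% = 90%.
Chain via Summit Textiles S.p.A. → Crosswind Logistics SA (R1): 55% × 90% × 30% = 14.85% of Oakhollow Ventures LLC.
Chain via Vantage Holdings Ltd → Larkspur Partners LP (R1): 90% × 90% × 20% = 16.2% of Oakhollow Ventures LLC.
Aggregating (R2): 14.85% + 16.2% = 31.05%.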